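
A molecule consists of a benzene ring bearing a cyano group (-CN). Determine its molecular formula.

C7H5N

Atom tally by fragment:
  benzene ring core → C:6 H:6
  (− 1 ring H displaced by substituents)
  + CN → C:1 N:1
Element totals:
  C: 7
  H: 5
  N: 1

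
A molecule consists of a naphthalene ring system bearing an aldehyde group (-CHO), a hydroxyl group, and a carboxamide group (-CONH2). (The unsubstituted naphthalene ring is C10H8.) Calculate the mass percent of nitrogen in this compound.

Atom tally by fragment:
  naphthalene ring system core → C:10 H:8
  (− 3 ring H displaced by substituents)
  + CHO → C:1 H:1 O:1
  + OH → O:1 H:1
  + CONH2 → C:1 H:2 O:1 N:1
Element totals:
  C: 12
  H: 9
  N: 1
  O: 3
Molecular formula: C12H9NO3.
Molar mass = 215.208 g/mol.
Mass from N: 1 × 14.007 = 14.007 g/mol.
%N = 14.007 / 215.208 × 100 = 6.51%.

6.51%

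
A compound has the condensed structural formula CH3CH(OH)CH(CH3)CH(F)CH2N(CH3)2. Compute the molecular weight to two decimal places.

163.24 g/mol

Atom tally by fragment:
  CH3 → C:1 H:3
  CH(OH) → C:1 H:2 O:1
  CH(CH3) → C:2 H:4
  CH(F) → C:1 H:1 F:1
  CH2N(CH3)2 → C:3 H:8 N:1
Element totals:
  C: 8
  H: 18
  F: 1
  N: 1
  O: 1
Molecular formula: C8H18FNO.
  M = 8(12.011) + 18(1.008) + 18.998 + 14.007 + 15.999
    = 96.088 + 18.144 + 18.998 + 14.007 + 15.999 = 163.236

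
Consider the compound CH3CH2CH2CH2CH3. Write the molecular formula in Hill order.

Atom tally by fragment:
  CH3 → C:1 H:3
  CH2 → C:1 H:2
  CH2 → C:1 H:2
  CH2 → C:1 H:2
  CH3 → C:1 H:3
Element totals:
  C: 5
  H: 12

C5H12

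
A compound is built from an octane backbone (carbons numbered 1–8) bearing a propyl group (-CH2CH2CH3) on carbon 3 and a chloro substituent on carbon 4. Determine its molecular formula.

Atom tally by fragment:
  CH3 → C:1 H:3
  CH2 → C:1 H:2
  CH(CH2CH2CH3) → C:4 H:8
  CH(Cl) → C:1 H:1 Cl:1
  CH2 → C:1 H:2
  CH2 → C:1 H:2
  CH2 → C:1 H:2
  CH3 → C:1 H:3
Element totals:
  C: 11
  H: 23
  Cl: 1

C11H23Cl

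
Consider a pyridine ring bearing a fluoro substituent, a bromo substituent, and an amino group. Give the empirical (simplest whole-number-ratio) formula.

C5H4BrFN2

Atom tally by fragment:
  pyridine ring core → C:5 H:5 N:1
  (− 3 ring H displaced by substituents)
  + F → F:1
  + Br → Br:1
  + NH2 → N:1 H:2
Element totals:
  C: 5
  H: 4
  Br: 1
  F: 1
  N: 2
Molecular formula: C5H4BrFN2.
gcd of subscripts (1, 5, 1, 4, 2) = 1, so the empirical formula equals the molecular formula.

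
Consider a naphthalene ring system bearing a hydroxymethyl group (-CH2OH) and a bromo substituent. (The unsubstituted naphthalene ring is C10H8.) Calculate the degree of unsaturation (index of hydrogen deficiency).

Atom tally by fragment:
  naphthalene ring system core → C:10 H:8
  (− 2 ring H displaced by substituents)
  + CH2OH → C:1 H:3 O:1
  + Br → Br:1
Element totals:
  C: 11
  H: 9
  Br: 1
  O: 1
Molecular formula: C11H9BrO.
DoU = (2C + 2 + N − H − X) / 2 = (2·11 + 2 + 0 − 9 − 1) / 2 = 7.

7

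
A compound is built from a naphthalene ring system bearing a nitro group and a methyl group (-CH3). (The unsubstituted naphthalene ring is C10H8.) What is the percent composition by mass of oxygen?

Atom tally by fragment:
  naphthalene ring system core → C:10 H:8
  (− 2 ring H displaced by substituents)
  + NO2 → N:1 O:2
  + CH3 → C:1 H:3
Element totals:
  C: 11
  H: 9
  N: 1
  O: 2
Molecular formula: C11H9NO2.
Molar mass = 187.198 g/mol.
Mass from O: 2 × 15.999 = 31.998 g/mol.
%O = 31.998 / 187.198 × 100 = 17.09%.

17.09%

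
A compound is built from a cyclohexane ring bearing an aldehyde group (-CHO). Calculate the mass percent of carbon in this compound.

74.95%

Atom tally by fragment:
  cyclohexane ring core → C:6 H:12
  (− 1 ring H displaced by substituents)
  + CHO → C:1 H:1 O:1
Element totals:
  C: 7
  H: 12
  O: 1
Molecular formula: C7H12O.
Molar mass = 112.172 g/mol.
Mass from C: 7 × 12.011 = 84.077 g/mol.
%C = 84.077 / 112.172 × 100 = 74.95%.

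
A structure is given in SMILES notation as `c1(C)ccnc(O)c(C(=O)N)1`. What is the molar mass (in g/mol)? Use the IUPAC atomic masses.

Atom tally by fragment:
  pyridine ring core → C:5 H:5 N:1
  (− 3 ring H displaced by substituents)
  + CH3 → C:1 H:3
  + OH → O:1 H:1
  + CONH2 → C:1 H:2 O:1 N:1
Element totals:
  C: 7
  H: 8
  N: 2
  O: 2
Molecular formula: C7H8N2O2.
  M = 7(12.011) + 8(1.008) + 2(14.007) + 2(15.999)
    = 84.077 + 8.064 + 28.014 + 31.998 = 152.153

152.15 g/mol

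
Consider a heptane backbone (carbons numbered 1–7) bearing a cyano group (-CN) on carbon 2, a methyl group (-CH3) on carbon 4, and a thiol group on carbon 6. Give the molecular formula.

C9H17NS

Atom tally by fragment:
  CH3 → C:1 H:3
  CH(CN) → C:2 H:1 N:1
  CH2 → C:1 H:2
  CH(CH3) → C:2 H:4
  CH2 → C:1 H:2
  CH(SH) → C:1 H:2 S:1
  CH3 → C:1 H:3
Element totals:
  C: 9
  H: 17
  N: 1
  S: 1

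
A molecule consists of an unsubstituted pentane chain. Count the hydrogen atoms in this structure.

12

Atom tally by fragment:
  CH3 → C:1 H:3
  CH2 → C:1 H:2
  CH2 → C:1 H:2
  CH2 → C:1 H:2
  CH3 → C:1 H:3
Element totals:
  C: 5
  H: 12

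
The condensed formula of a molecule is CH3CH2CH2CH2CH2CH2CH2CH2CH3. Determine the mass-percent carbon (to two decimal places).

84.28%

Atom tally by fragment:
  CH3 → C:1 H:3
  CH2 → C:1 H:2
  CH2 → C:1 H:2
  CH2 → C:1 H:2
  CH2 → C:1 H:2
  CH2 → C:1 H:2
  CH2 → C:1 H:2
  CH2 → C:1 H:2
  CH3 → C:1 H:3
Element totals:
  C: 9
  H: 20
Molecular formula: C9H20.
Molar mass = 128.259 g/mol.
Mass from C: 9 × 12.011 = 108.099 g/mol.
%C = 108.099 / 128.259 × 100 = 84.28%.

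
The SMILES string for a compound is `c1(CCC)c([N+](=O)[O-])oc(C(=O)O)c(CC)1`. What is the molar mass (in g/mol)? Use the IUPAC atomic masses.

227.22 g/mol

Atom tally by fragment:
  furan ring core → C:4 H:4 O:1
  (− 4 ring H displaced by substituents)
  + CH2CH2CH3 → C:3 H:7
  + NO2 → N:1 O:2
  + COOH → C:1 H:1 O:2
  + C2H5 → C:2 H:5
Element totals:
  C: 10
  H: 13
  N: 1
  O: 5
Molecular formula: C10H13NO5.
  M = 10(12.011) + 13(1.008) + 14.007 + 5(15.999)
    = 120.110 + 13.104 + 14.007 + 79.995 = 227.216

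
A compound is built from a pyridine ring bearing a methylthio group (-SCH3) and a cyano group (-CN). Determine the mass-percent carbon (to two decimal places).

Atom tally by fragment:
  pyridine ring core → C:5 H:5 N:1
  (− 2 ring H displaced by substituents)
  + SCH3 → C:1 H:3 S:1
  + CN → C:1 N:1
Element totals:
  C: 7
  H: 6
  N: 2
  S: 1
Molecular formula: C7H6N2S.
Molar mass = 150.199 g/mol.
Mass from C: 7 × 12.011 = 84.077 g/mol.
%C = 84.077 / 150.199 × 100 = 55.98%.

55.98%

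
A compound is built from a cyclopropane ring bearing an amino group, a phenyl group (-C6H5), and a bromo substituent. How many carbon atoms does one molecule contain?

Atom tally by fragment:
  cyclopropane ring core → C:3 H:6
  (− 3 ring H displaced by substituents)
  + NH2 → N:1 H:2
  + C6H5 → C:6 H:5
  + Br → Br:1
Element totals:
  C: 9
  H: 10
  Br: 1
  N: 1

9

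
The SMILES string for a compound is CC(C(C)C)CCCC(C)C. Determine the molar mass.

Atom tally by fragment:
  CH3 → C:1 H:3
  CH(CH(CH3)2) → C:4 H:8
  CH2 → C:1 H:2
  CH2 → C:1 H:2
  CH2 → C:1 H:2
  CH(CH3) → C:2 H:4
  CH3 → C:1 H:3
Element totals:
  C: 11
  H: 24
Molecular formula: C11H24.
  M = 11(12.011) + 24(1.008)
    = 132.121 + 24.192 = 156.313

156.31 g/mol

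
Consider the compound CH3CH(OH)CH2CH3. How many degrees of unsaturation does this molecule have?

0

Atom tally by fragment:
  CH3 → C:1 H:3
  CH(OH) → C:1 H:2 O:1
  CH2 → C:1 H:2
  CH3 → C:1 H:3
Element totals:
  C: 4
  H: 10
  O: 1
Molecular formula: C4H10O.
DoU = (2C + 2 + N − H − X) / 2 = (2·4 + 2 + 0 − 10 − 0) / 2 = 0.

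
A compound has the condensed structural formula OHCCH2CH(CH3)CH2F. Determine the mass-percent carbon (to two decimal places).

Atom tally by fragment:
  OHCCH2 → C:2 H:3 O:1
  CH(CH3) → C:2 H:4
  CH2F → C:1 H:2 F:1
Element totals:
  C: 5
  H: 9
  F: 1
  O: 1
Molecular formula: C5H9FO.
Molar mass = 104.124 g/mol.
Mass from C: 5 × 12.011 = 60.055 g/mol.
%C = 60.055 / 104.124 × 100 = 57.68%.

57.68%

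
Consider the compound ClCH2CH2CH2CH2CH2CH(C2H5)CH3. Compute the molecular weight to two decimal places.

162.70 g/mol

Element totals:
  C: 9
  H: 19
  Cl: 1
Molecular formula: C9H19Cl.
  M = 9(12.011) + 19(1.008) + 35.45
    = 108.099 + 19.152 + 35.450 = 162.701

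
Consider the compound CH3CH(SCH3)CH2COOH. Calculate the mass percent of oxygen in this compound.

Element totals:
  C: 5
  H: 10
  O: 2
  S: 1
Molecular formula: C5H10O2S.
Molar mass = 134.193 g/mol.
Mass from O: 2 × 15.999 = 31.998 g/mol.
%O = 31.998 / 134.193 × 100 = 23.84%.

23.84%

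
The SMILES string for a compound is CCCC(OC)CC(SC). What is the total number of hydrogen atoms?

Atom tally by fragment:
  CH3 → C:1 H:3
  CH2 → C:1 H:2
  CH2 → C:1 H:2
  CH(OCH3) → C:2 H:4 O:1
  CH2 → C:1 H:2
  CH2SCH3 → C:2 H:5 S:1
Element totals:
  C: 8
  H: 18
  O: 1
  S: 1

18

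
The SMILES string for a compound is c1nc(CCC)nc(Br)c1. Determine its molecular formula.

Atom tally by fragment:
  pyrimidine ring core → C:4 H:4 N:2
  (− 2 ring H displaced by substituents)
  + CH2CH2CH3 → C:3 H:7
  + Br → Br:1
Element totals:
  C: 7
  H: 9
  Br: 1
  N: 2

C7H9BrN2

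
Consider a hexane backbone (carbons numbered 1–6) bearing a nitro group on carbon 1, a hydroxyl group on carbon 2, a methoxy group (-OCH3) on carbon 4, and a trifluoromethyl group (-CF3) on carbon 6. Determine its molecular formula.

C8H14F3NO4

Atom tally by fragment:
  O2NCH2 → C:1 H:2 N:1 O:2
  CH(OH) → C:1 H:2 O:1
  CH2 → C:1 H:2
  CH(OCH3) → C:2 H:4 O:1
  CH2 → C:1 H:2
  CH2CF3 → C:2 H:2 F:3
Element totals:
  C: 8
  H: 14
  F: 3
  N: 1
  O: 4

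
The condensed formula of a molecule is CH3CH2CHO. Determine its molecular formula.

Element totals:
  C: 3
  H: 6
  O: 1

C3H6O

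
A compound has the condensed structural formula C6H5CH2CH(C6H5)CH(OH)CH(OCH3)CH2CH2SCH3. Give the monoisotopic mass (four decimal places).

Element totals:
  C: 20
  H: 26
  O: 2
  S: 1
Molecular formula: C20H26O2S.
  M = 20(12.0) + 26(1.007825) + 2(15.994915) + 31.972071
    = 240.000000 + 26.203450 + 31.989830 + 31.972071 = 330.165351

330.1654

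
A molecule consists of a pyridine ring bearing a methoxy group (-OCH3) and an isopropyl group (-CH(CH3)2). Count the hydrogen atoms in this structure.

13

Atom tally by fragment:
  pyridine ring core → C:5 H:5 N:1
  (− 2 ring H displaced by substituents)
  + OCH3 → C:1 H:3 O:1
  + CH(CH3)2 → C:3 H:7
Element totals:
  C: 9
  H: 13
  N: 1
  O: 1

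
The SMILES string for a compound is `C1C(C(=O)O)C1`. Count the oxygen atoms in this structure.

Atom tally by fragment:
  cyclopropane ring core → C:3 H:6
  (− 1 ring H displaced by substituents)
  + COOH → C:1 H:1 O:2
Element totals:
  C: 4
  H: 6
  O: 2

2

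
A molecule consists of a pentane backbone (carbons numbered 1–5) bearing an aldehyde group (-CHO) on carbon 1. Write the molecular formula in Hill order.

C6H12O

Atom tally by fragment:
  OHCCH2 → C:2 H:3 O:1
  CH2 → C:1 H:2
  CH2 → C:1 H:2
  CH2 → C:1 H:2
  CH3 → C:1 H:3
Element totals:
  C: 6
  H: 12
  O: 1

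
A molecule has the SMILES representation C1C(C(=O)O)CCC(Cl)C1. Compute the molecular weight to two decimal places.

162.61 g/mol

Atom tally by fragment:
  cyclohexane ring core → C:6 H:12
  (− 2 ring H displaced by substituents)
  + COOH → C:1 H:1 O:2
  + Cl → Cl:1
Element totals:
  C: 7
  H: 11
  Cl: 1
  O: 2
Molecular formula: C7H11ClO2.
  M = 7(12.011) + 11(1.008) + 35.45 + 2(15.999)
    = 84.077 + 11.088 + 35.450 + 31.998 = 162.613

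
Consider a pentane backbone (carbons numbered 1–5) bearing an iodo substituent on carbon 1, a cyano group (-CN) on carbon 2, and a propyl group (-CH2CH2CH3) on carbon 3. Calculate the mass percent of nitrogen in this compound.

Atom tally by fragment:
  ICH2 → C:1 H:2 I:1
  CH(CN) → C:2 H:1 N:1
  CH(CH2CH2CH3) → C:4 H:8
  CH2 → C:1 H:2
  CH3 → C:1 H:3
Element totals:
  C: 9
  H: 16
  I: 1
  N: 1
Molecular formula: C9H16IN.
Molar mass = 265.138 g/mol.
Mass from N: 1 × 14.007 = 14.007 g/mol.
%N = 14.007 / 265.138 × 100 = 5.28%.

5.28%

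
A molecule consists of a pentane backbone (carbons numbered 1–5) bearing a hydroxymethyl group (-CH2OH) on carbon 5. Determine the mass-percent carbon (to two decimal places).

70.53%

Atom tally by fragment:
  CH3 → C:1 H:3
  CH2 → C:1 H:2
  CH2 → C:1 H:2
  CH2 → C:1 H:2
  CH2CH2OH → C:2 H:5 O:1
Element totals:
  C: 6
  H: 14
  O: 1
Molecular formula: C6H14O.
Molar mass = 102.177 g/mol.
Mass from C: 6 × 12.011 = 72.066 g/mol.
%C = 72.066 / 102.177 × 100 = 70.53%.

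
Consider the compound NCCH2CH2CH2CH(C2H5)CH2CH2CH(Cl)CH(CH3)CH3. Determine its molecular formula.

C13H24ClN

Element totals:
  C: 13
  H: 24
  Cl: 1
  N: 1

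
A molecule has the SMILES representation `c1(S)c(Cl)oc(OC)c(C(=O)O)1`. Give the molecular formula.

C6H5ClO4S

Atom tally by fragment:
  furan ring core → C:4 H:4 O:1
  (− 4 ring H displaced by substituents)
  + SH → S:1 H:1
  + Cl → Cl:1
  + OCH3 → C:1 H:3 O:1
  + COOH → C:1 H:1 O:2
Element totals:
  C: 6
  H: 5
  Cl: 1
  O: 4
  S: 1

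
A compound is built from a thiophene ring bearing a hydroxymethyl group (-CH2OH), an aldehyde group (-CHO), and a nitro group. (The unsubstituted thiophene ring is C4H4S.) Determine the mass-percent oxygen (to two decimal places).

Atom tally by fragment:
  thiophene ring core → C:4 H:4 S:1
  (− 3 ring H displaced by substituents)
  + CH2OH → C:1 H:3 O:1
  + CHO → C:1 H:1 O:1
  + NO2 → N:1 O:2
Element totals:
  C: 6
  H: 5
  N: 1
  O: 4
  S: 1
Molecular formula: C6H5NO4S.
Molar mass = 187.169 g/mol.
Mass from O: 4 × 15.999 = 63.996 g/mol.
%O = 63.996 / 187.169 × 100 = 34.19%.

34.19%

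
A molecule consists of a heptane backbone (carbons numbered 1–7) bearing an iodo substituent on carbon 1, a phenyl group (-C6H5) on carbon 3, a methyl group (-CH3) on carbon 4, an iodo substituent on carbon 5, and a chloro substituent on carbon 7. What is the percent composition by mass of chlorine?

7.44%

Atom tally by fragment:
  ICH2 → C:1 H:2 I:1
  CH2 → C:1 H:2
  CH(C6H5) → C:7 H:6
  CH(CH3) → C:2 H:4
  CH(I) → C:1 H:1 I:1
  CH2 → C:1 H:2
  CH2Cl → C:1 H:2 Cl:1
Element totals:
  C: 14
  H: 19
  Cl: 1
  I: 2
Molecular formula: C14H19ClI2.
Molar mass = 476.564 g/mol.
Mass from Cl: 1 × 35.45 = 35.450 g/mol.
%Cl = 35.450 / 476.564 × 100 = 7.44%.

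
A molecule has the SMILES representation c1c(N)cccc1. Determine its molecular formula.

Atom tally by fragment:
  benzene ring core → C:6 H:6
  (− 1 ring H displaced by substituents)
  + NH2 → N:1 H:2
Element totals:
  C: 6
  H: 7
  N: 1

C6H7N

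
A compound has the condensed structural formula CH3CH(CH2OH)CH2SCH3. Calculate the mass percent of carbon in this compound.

Atom tally by fragment:
  CH3 → C:1 H:3
  CH(CH2OH) → C:2 H:4 O:1
  CH2SCH3 → C:2 H:5 S:1
Element totals:
  C: 5
  H: 12
  O: 1
  S: 1
Molecular formula: C5H12OS.
Molar mass = 120.210 g/mol.
Mass from C: 5 × 12.011 = 60.055 g/mol.
%C = 60.055 / 120.210 × 100 = 49.96%.

49.96%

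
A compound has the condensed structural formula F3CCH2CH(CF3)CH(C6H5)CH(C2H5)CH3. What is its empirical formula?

C5H6F2

Atom tally by fragment:
  F3CCH2 → C:2 H:2 F:3
  CH(CF3) → C:2 H:1 F:3
  CH(C6H5) → C:7 H:6
  CH(C2H5) → C:3 H:6
  CH3 → C:1 H:3
Element totals:
  C: 15
  H: 18
  F: 6
Molecular formula: C15H18F6.
gcd of subscripts = 3; dividing each by 3:
  C: 15/3 = 5
  F: 6/3 = 2
  H: 18/3 = 6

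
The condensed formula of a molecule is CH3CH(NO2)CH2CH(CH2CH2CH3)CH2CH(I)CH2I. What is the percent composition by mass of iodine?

Element totals:
  C: 10
  H: 19
  I: 2
  N: 1
  O: 2
Molecular formula: C10H19I2NO2.
Molar mass = 439.075 g/mol.
Mass from I: 2 × 126.904 = 253.808 g/mol.
%I = 253.808 / 439.075 × 100 = 57.81%.

57.81%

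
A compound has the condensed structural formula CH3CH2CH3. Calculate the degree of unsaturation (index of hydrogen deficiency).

0

Atom tally by fragment:
  CH3 → C:1 H:3
  CH2 → C:1 H:2
  CH3 → C:1 H:3
Element totals:
  C: 3
  H: 8
Molecular formula: C3H8.
DoU = (2C + 2 + N − H − X) / 2 = (2·3 + 2 + 0 − 8 − 0) / 2 = 0.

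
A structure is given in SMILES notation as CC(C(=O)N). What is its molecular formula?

C3H7NO

Atom tally by fragment:
  CH3 → C:1 H:3
  CH2CONH2 → C:2 H:4 O:1 N:1
Element totals:
  C: 3
  H: 7
  N: 1
  O: 1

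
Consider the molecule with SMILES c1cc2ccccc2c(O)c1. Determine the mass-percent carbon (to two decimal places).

83.31%

Atom tally by fragment:
  naphthalene ring system core → C:10 H:8
  (− 1 ring H displaced by substituents)
  + OH → O:1 H:1
Element totals:
  C: 10
  H: 8
  O: 1
Molecular formula: C10H8O.
Molar mass = 144.173 g/mol.
Mass from C: 10 × 12.011 = 120.110 g/mol.
%C = 120.110 / 144.173 × 100 = 83.31%.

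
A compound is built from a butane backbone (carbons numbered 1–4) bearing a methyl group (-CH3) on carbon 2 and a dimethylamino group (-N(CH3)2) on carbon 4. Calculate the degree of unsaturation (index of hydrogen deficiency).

Atom tally by fragment:
  CH3 → C:1 H:3
  CH(CH3) → C:2 H:4
  CH2 → C:1 H:2
  CH2N(CH3)2 → C:3 H:8 N:1
Element totals:
  C: 7
  H: 17
  N: 1
Molecular formula: C7H17N.
DoU = (2C + 2 + N − H − X) / 2 = (2·7 + 2 + 1 − 17 − 0) / 2 = 0.

0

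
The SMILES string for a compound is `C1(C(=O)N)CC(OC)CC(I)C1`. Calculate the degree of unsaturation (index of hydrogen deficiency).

2

Atom tally by fragment:
  cyclohexane ring core → C:6 H:12
  (− 3 ring H displaced by substituents)
  + CONH2 → C:1 H:2 O:1 N:1
  + OCH3 → C:1 H:3 O:1
  + I → I:1
Element totals:
  C: 8
  H: 14
  I: 1
  N: 1
  O: 2
Molecular formula: C8H14INO2.
DoU = (2C + 2 + N − H − X) / 2 = (2·8 + 2 + 1 − 14 − 1) / 2 = 2.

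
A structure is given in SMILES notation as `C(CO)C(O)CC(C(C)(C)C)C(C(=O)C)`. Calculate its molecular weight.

Atom tally by fragment:
  HOCH2CH2 → C:2 H:5 O:1
  CH(OH) → C:1 H:2 O:1
  CH2 → C:1 H:2
  CH(C(CH3)3) → C:5 H:10
  CH2COCH3 → C:3 H:5 O:1
Element totals:
  C: 12
  H: 24
  O: 3
Molecular formula: C12H24O3.
  M = 12(12.011) + 24(1.008) + 3(15.999)
    = 144.132 + 24.192 + 47.997 = 216.321

216.32 g/mol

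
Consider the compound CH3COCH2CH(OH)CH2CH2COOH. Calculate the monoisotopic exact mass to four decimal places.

Atom tally by fragment:
  CH3COCH2 → C:3 H:5 O:1
  CH(OH) → C:1 H:2 O:1
  CH2 → C:1 H:2
  CH2COOH → C:2 H:3 O:2
Element totals:
  C: 7
  H: 12
  O: 4
Molecular formula: C7H12O4.
  M = 7(12.0) + 12(1.007825) + 4(15.994915)
    = 84.000000 + 12.093900 + 63.979660 = 160.073560

160.0736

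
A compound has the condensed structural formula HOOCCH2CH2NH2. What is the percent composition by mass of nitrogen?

15.72%

Atom tally by fragment:
  HOOCCH2 → C:2 H:3 O:2
  CH2NH2 → C:1 H:4 N:1
Element totals:
  C: 3
  H: 7
  N: 1
  O: 2
Molecular formula: C3H7NO2.
Molar mass = 89.094 g/mol.
Mass from N: 1 × 14.007 = 14.007 g/mol.
%N = 14.007 / 89.094 × 100 = 15.72%.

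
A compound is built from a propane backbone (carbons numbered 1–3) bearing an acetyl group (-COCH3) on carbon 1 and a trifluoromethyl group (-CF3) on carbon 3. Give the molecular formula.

C6H9F3O

Atom tally by fragment:
  CH3COCH2 → C:3 H:5 O:1
  CH2 → C:1 H:2
  CH2CF3 → C:2 H:2 F:3
Element totals:
  C: 6
  H: 9
  F: 3
  O: 1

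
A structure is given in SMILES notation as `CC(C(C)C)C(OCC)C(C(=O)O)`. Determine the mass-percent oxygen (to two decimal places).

Atom tally by fragment:
  CH3 → C:1 H:3
  CH(CH(CH3)2) → C:4 H:8
  CH(OC2H5) → C:3 H:6 O:1
  CH2COOH → C:2 H:3 O:2
Element totals:
  C: 10
  H: 20
  O: 3
Molecular formula: C10H20O3.
Molar mass = 188.267 g/mol.
Mass from O: 3 × 15.999 = 47.997 g/mol.
%O = 47.997 / 188.267 × 100 = 25.49%.

25.49%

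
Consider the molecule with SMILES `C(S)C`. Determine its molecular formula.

C2H6S

Atom tally by fragment:
  HSCH2 → C:1 H:3 S:1
  CH3 → C:1 H:3
Element totals:
  C: 2
  H: 6
  S: 1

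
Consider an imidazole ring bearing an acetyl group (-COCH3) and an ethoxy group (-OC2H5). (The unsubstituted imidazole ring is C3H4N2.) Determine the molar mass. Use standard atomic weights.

154.17 g/mol

Atom tally by fragment:
  imidazole ring core → C:3 H:4 N:2
  (− 2 ring H displaced by substituents)
  + COCH3 → C:2 H:3 O:1
  + OC2H5 → C:2 H:5 O:1
Element totals:
  C: 7
  H: 10
  N: 2
  O: 2
Molecular formula: C7H10N2O2.
  M = 7(12.011) + 10(1.008) + 2(14.007) + 2(15.999)
    = 84.077 + 10.080 + 28.014 + 31.998 = 154.169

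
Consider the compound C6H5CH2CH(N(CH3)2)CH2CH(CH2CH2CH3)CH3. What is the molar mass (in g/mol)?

Atom tally by fragment:
  C6H5CH2 → C:7 H:7
  CH(N(CH3)2) → C:3 H:7 N:1
  CH2 → C:1 H:2
  CH(CH2CH2CH3) → C:4 H:8
  CH3 → C:1 H:3
Element totals:
  C: 16
  H: 27
  N: 1
Molecular formula: C16H27N.
  M = 16(12.011) + 27(1.008) + 14.007
    = 192.176 + 27.216 + 14.007 = 233.399

233.40 g/mol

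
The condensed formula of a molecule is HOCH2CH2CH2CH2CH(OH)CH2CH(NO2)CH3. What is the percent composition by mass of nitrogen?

7.32%

Element totals:
  C: 8
  H: 17
  N: 1
  O: 4
Molecular formula: C8H17NO4.
Molar mass = 191.227 g/mol.
Mass from N: 1 × 14.007 = 14.007 g/mol.
%N = 14.007 / 191.227 × 100 = 7.32%.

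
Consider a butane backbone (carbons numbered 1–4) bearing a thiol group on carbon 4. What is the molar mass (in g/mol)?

Atom tally by fragment:
  CH3 → C:1 H:3
  CH2 → C:1 H:2
  CH2 → C:1 H:2
  CH2SH → C:1 H:3 S:1
Element totals:
  C: 4
  H: 10
  S: 1
Molecular formula: C4H10S.
  M = 4(12.011) + 10(1.008) + 32.06
    = 48.044 + 10.080 + 32.060 = 90.184

90.18 g/mol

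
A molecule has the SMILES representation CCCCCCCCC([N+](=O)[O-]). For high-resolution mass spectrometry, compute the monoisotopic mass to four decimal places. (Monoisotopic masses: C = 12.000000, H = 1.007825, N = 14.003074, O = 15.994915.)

173.1416

Atom tally by fragment:
  CH3 → C:1 H:3
  CH2 → C:1 H:2
  CH2 → C:1 H:2
  CH2 → C:1 H:2
  CH2 → C:1 H:2
  CH2 → C:1 H:2
  CH2 → C:1 H:2
  CH2 → C:1 H:2
  CH2NO2 → C:1 H:2 N:1 O:2
Element totals:
  C: 9
  H: 19
  N: 1
  O: 2
Molecular formula: C9H19NO2.
  M = 9(12.0) + 19(1.007825) + 14.003074 + 2(15.994915)
    = 108.000000 + 19.148675 + 14.003074 + 31.989830 = 173.141579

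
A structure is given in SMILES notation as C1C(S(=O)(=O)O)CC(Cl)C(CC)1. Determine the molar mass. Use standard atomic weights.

Atom tally by fragment:
  cyclopentane ring core → C:5 H:10
  (− 3 ring H displaced by substituents)
  + SO3H → S:1 O:3 H:1
  + Cl → Cl:1
  + C2H5 → C:2 H:5
Element totals:
  C: 7
  H: 13
  Cl: 1
  O: 3
  S: 1
Molecular formula: C7H13ClO3S.
  M = 7(12.011) + 13(1.008) + 35.45 + 3(15.999) + 32.06
    = 84.077 + 13.104 + 35.450 + 47.997 + 32.060 = 212.688

212.69 g/mol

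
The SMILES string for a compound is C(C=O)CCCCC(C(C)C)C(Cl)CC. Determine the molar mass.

Atom tally by fragment:
  OHCCH2 → C:2 H:3 O:1
  CH2 → C:1 H:2
  CH2 → C:1 H:2
  CH2 → C:1 H:2
  CH2 → C:1 H:2
  CH(CH(CH3)2) → C:4 H:8
  CH(Cl) → C:1 H:1 Cl:1
  CH2 → C:1 H:2
  CH3 → C:1 H:3
Element totals:
  C: 13
  H: 25
  Cl: 1
  O: 1
Molecular formula: C13H25ClO.
  M = 13(12.011) + 25(1.008) + 35.45 + 15.999
    = 156.143 + 25.200 + 35.450 + 15.999 = 232.792

232.79 g/mol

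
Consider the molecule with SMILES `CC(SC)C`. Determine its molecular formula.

Atom tally by fragment:
  CH3 → C:1 H:3
  CH(SCH3) → C:2 H:4 S:1
  CH3 → C:1 H:3
Element totals:
  C: 4
  H: 10
  S: 1

C4H10S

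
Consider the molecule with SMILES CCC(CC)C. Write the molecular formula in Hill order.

C6H14

Atom tally by fragment:
  CH3 → C:1 H:3
  CH2 → C:1 H:2
  CH(C2H5) → C:3 H:6
  CH3 → C:1 H:3
Element totals:
  C: 6
  H: 14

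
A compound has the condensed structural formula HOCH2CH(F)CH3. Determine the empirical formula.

C3H7FO

Element totals:
  C: 3
  H: 7
  F: 1
  O: 1
Molecular formula: C3H7FO.
gcd of subscripts (3, 1, 7, 1) = 1, so the empirical formula equals the molecular formula.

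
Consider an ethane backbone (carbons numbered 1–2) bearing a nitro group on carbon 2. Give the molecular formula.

Atom tally by fragment:
  CH3 → C:1 H:3
  CH2NO2 → C:1 H:2 N:1 O:2
Element totals:
  C: 2
  H: 5
  N: 1
  O: 2

C2H5NO2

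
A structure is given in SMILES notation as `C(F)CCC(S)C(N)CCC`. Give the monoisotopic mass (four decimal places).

179.1144

Atom tally by fragment:
  FCH2 → C:1 H:2 F:1
  CH2 → C:1 H:2
  CH2 → C:1 H:2
  CH(SH) → C:1 H:2 S:1
  CH(NH2) → C:1 H:3 N:1
  CH2 → C:1 H:2
  CH2 → C:1 H:2
  CH3 → C:1 H:3
Element totals:
  C: 8
  H: 18
  F: 1
  N: 1
  S: 1
Molecular formula: C8H18FNS.
  M = 8(12.0) + 18(1.007825) + 18.998403 + 14.003074 + 31.972071
    = 96.000000 + 18.140850 + 18.998403 + 14.003074 + 31.972071 = 179.114398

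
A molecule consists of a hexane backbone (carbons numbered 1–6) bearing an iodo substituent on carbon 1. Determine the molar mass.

Atom tally by fragment:
  ICH2 → C:1 H:2 I:1
  CH2 → C:1 H:2
  CH2 → C:1 H:2
  CH2 → C:1 H:2
  CH2 → C:1 H:2
  CH3 → C:1 H:3
Element totals:
  C: 6
  H: 13
  I: 1
Molecular formula: C6H13I.
  M = 6(12.011) + 13(1.008) + 126.904
    = 72.066 + 13.104 + 126.904 = 212.074

212.07 g/mol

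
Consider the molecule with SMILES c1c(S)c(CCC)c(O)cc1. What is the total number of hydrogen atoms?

Atom tally by fragment:
  benzene ring core → C:6 H:6
  (− 3 ring H displaced by substituents)
  + SH → S:1 H:1
  + CH2CH2CH3 → C:3 H:7
  + OH → O:1 H:1
Element totals:
  C: 9
  H: 12
  O: 1
  S: 1

12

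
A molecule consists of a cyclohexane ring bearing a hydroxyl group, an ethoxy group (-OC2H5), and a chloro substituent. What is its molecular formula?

Atom tally by fragment:
  cyclohexane ring core → C:6 H:12
  (− 3 ring H displaced by substituents)
  + OH → O:1 H:1
  + OC2H5 → C:2 H:5 O:1
  + Cl → Cl:1
Element totals:
  C: 8
  H: 15
  Cl: 1
  O: 2

C8H15ClO2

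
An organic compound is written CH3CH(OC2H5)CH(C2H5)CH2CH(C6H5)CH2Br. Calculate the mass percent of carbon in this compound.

61.34%

Element totals:
  C: 16
  H: 25
  Br: 1
  O: 1
Molecular formula: C16H25BrO.
Molar mass = 313.279 g/mol.
Mass from C: 16 × 12.011 = 192.176 g/mol.
%C = 192.176 / 313.279 × 100 = 61.34%.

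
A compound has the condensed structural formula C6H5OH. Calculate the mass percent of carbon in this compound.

76.57%

Element totals:
  C: 6
  H: 6
  O: 1
Molecular formula: C6H6O.
Molar mass = 94.113 g/mol.
Mass from C: 6 × 12.011 = 72.066 g/mol.
%C = 72.066 / 94.113 × 100 = 76.57%.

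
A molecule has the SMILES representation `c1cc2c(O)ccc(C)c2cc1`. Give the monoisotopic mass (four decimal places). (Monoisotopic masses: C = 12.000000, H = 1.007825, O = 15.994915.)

Atom tally by fragment:
  naphthalene ring system core → C:10 H:8
  (− 2 ring H displaced by substituents)
  + OH → O:1 H:1
  + CH3 → C:1 H:3
Element totals:
  C: 11
  H: 10
  O: 1
Molecular formula: C11H10O.
  M = 11(12.0) + 10(1.007825) + 15.994915
    = 132.000000 + 10.078250 + 15.994915 = 158.073165

158.0732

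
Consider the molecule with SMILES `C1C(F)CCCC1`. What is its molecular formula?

C6H11F

Atom tally by fragment:
  cyclohexane ring core → C:6 H:12
  (− 1 ring H displaced by substituents)
  + F → F:1
Element totals:
  C: 6
  H: 11
  F: 1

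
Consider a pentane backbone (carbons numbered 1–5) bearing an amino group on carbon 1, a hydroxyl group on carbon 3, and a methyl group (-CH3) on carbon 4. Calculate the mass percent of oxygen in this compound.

Atom tally by fragment:
  H2NCH2 → C:1 H:4 N:1
  CH2 → C:1 H:2
  CH(OH) → C:1 H:2 O:1
  CH(CH3) → C:2 H:4
  CH3 → C:1 H:3
Element totals:
  C: 6
  H: 15
  N: 1
  O: 1
Molecular formula: C6H15NO.
Molar mass = 117.192 g/mol.
Mass from O: 1 × 15.999 = 15.999 g/mol.
%O = 15.999 / 117.192 × 100 = 13.65%.

13.65%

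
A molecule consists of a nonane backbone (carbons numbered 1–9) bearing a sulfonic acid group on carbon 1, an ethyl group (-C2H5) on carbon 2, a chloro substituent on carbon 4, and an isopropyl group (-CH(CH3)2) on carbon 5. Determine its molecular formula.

C14H29ClO3S

Atom tally by fragment:
  HO3SCH2 → C:1 H:3 S:1 O:3
  CH(C2H5) → C:3 H:6
  CH2 → C:1 H:2
  CH(Cl) → C:1 H:1 Cl:1
  CH(CH(CH3)2) → C:4 H:8
  CH2 → C:1 H:2
  CH2 → C:1 H:2
  CH2 → C:1 H:2
  CH3 → C:1 H:3
Element totals:
  C: 14
  H: 29
  Cl: 1
  O: 3
  S: 1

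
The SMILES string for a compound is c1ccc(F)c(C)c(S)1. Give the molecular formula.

Atom tally by fragment:
  benzene ring core → C:6 H:6
  (− 3 ring H displaced by substituents)
  + F → F:1
  + CH3 → C:1 H:3
  + SH → S:1 H:1
Element totals:
  C: 7
  H: 7
  F: 1
  S: 1

C7H7FS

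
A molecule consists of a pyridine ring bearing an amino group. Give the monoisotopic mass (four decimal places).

Atom tally by fragment:
  pyridine ring core → C:5 H:5 N:1
  (− 1 ring H displaced by substituents)
  + NH2 → N:1 H:2
Element totals:
  C: 5
  H: 6
  N: 2
Molecular formula: C5H6N2.
  M = 5(12.0) + 6(1.007825) + 2(14.003074)
    = 60.000000 + 6.046950 + 28.006148 = 94.053098

94.0531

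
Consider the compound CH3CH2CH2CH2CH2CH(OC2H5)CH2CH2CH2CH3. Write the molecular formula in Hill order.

C12H26O

Atom tally by fragment:
  CH3 → C:1 H:3
  CH2 → C:1 H:2
  CH2 → C:1 H:2
  CH2 → C:1 H:2
  CH2 → C:1 H:2
  CH(OC2H5) → C:3 H:6 O:1
  CH2 → C:1 H:2
  CH2 → C:1 H:2
  CH2 → C:1 H:2
  CH3 → C:1 H:3
Element totals:
  C: 12
  H: 26
  O: 1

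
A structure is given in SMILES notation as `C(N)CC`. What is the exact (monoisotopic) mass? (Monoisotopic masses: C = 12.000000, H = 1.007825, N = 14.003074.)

59.0735

Atom tally by fragment:
  H2NCH2 → C:1 H:4 N:1
  CH2 → C:1 H:2
  CH3 → C:1 H:3
Element totals:
  C: 3
  H: 9
  N: 1
Molecular formula: C3H9N.
  M = 3(12.0) + 9(1.007825) + 14.003074
    = 36.000000 + 9.070425 + 14.003074 = 59.073499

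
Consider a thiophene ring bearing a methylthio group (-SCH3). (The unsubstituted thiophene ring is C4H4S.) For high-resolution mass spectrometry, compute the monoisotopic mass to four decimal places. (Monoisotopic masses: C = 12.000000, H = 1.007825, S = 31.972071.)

Atom tally by fragment:
  thiophene ring core → C:4 H:4 S:1
  (− 1 ring H displaced by substituents)
  + SCH3 → C:1 H:3 S:1
Element totals:
  C: 5
  H: 6
  S: 2
Molecular formula: C5H6S2.
  M = 5(12.0) + 6(1.007825) + 2(31.972071)
    = 60.000000 + 6.046950 + 63.944142 = 129.991092

129.9911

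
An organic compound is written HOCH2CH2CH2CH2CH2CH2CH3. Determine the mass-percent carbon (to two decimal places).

72.35%

Element totals:
  C: 7
  H: 16
  O: 1
Molecular formula: C7H16O.
Molar mass = 116.204 g/mol.
Mass from C: 7 × 12.011 = 84.077 g/mol.
%C = 84.077 / 116.204 × 100 = 72.35%.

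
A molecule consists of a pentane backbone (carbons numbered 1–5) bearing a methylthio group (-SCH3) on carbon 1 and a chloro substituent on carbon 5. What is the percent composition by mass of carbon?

47.20%

Atom tally by fragment:
  CH3SCH2 → C:2 H:5 S:1
  CH2 → C:1 H:2
  CH2 → C:1 H:2
  CH2 → C:1 H:2
  CH2Cl → C:1 H:2 Cl:1
Element totals:
  C: 6
  H: 13
  Cl: 1
  S: 1
Molecular formula: C6H13ClS.
Molar mass = 152.680 g/mol.
Mass from C: 6 × 12.011 = 72.066 g/mol.
%C = 72.066 / 152.680 × 100 = 47.20%.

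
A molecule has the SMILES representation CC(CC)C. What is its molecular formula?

C5H12

Atom tally by fragment:
  CH3 → C:1 H:3
  CH(C2H5) → C:3 H:6
  CH3 → C:1 H:3
Element totals:
  C: 5
  H: 12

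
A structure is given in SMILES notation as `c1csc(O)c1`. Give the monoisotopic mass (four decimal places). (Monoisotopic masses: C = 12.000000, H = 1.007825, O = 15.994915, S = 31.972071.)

Atom tally by fragment:
  thiophene ring core → C:4 H:4 S:1
  (− 1 ring H displaced by substituents)
  + OH → O:1 H:1
Element totals:
  C: 4
  H: 4
  O: 1
  S: 1
Molecular formula: C4H4OS.
  M = 4(12.0) + 4(1.007825) + 15.994915 + 31.972071
    = 48.000000 + 4.031300 + 15.994915 + 31.972071 = 99.998286

99.9983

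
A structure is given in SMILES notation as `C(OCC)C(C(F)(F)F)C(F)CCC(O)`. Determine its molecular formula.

C9H16F4O2

Atom tally by fragment:
  C2H5OCH2 → C:3 H:7 O:1
  CH(CF3) → C:2 H:1 F:3
  CH(F) → C:1 H:1 F:1
  CH2 → C:1 H:2
  CH2 → C:1 H:2
  CH2OH → C:1 H:3 O:1
Element totals:
  C: 9
  H: 16
  F: 4
  O: 2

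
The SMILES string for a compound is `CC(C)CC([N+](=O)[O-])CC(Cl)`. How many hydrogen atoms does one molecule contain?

Atom tally by fragment:
  CH3 → C:1 H:3
  CH(CH3) → C:2 H:4
  CH2 → C:1 H:2
  CH(NO2) → C:1 H:1 N:1 O:2
  CH2 → C:1 H:2
  CH2Cl → C:1 H:2 Cl:1
Element totals:
  C: 7
  H: 14
  Cl: 1
  N: 1
  O: 2

14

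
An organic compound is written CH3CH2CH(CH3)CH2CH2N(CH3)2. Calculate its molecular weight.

129.25 g/mol

Element totals:
  C: 8
  H: 19
  N: 1
Molecular formula: C8H19N.
  M = 8(12.011) + 19(1.008) + 14.007
    = 96.088 + 19.152 + 14.007 = 129.247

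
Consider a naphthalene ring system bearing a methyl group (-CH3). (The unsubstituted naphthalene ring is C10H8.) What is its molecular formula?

Atom tally by fragment:
  naphthalene ring system core → C:10 H:8
  (− 1 ring H displaced by substituents)
  + CH3 → C:1 H:3
Element totals:
  C: 11
  H: 10

C11H10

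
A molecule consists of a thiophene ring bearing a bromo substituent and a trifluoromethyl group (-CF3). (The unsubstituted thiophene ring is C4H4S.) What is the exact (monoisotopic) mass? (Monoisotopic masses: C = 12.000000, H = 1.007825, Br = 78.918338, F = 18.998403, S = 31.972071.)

Atom tally by fragment:
  thiophene ring core → C:4 H:4 S:1
  (− 2 ring H displaced by substituents)
  + Br → Br:1
  + CF3 → C:1 F:3
Element totals:
  C: 5
  H: 2
  Br: 1
  F: 3
  S: 1
Molecular formula: C5H2BrF3S.
  M = 5(12.0) + 2(1.007825) + 78.918338 + 3(18.998403) + 31.972071
    = 60.000000 + 2.015650 + 78.918338 + 56.995209 + 31.972071 = 229.901268

229.9013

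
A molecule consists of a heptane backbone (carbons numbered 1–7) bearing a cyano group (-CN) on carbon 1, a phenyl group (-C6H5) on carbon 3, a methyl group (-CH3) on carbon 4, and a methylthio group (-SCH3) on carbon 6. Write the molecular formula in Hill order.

Atom tally by fragment:
  NCCH2 → C:2 H:2 N:1
  CH2 → C:1 H:2
  CH(C6H5) → C:7 H:6
  CH(CH3) → C:2 H:4
  CH2 → C:1 H:2
  CH(SCH3) → C:2 H:4 S:1
  CH3 → C:1 H:3
Element totals:
  C: 16
  H: 23
  N: 1
  S: 1

C16H23NS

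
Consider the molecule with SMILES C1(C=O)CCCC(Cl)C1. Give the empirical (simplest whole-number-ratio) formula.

C7H11ClO

Atom tally by fragment:
  cyclohexane ring core → C:6 H:12
  (− 2 ring H displaced by substituents)
  + CHO → C:1 H:1 O:1
  + Cl → Cl:1
Element totals:
  C: 7
  H: 11
  Cl: 1
  O: 1
Molecular formula: C7H11ClO.
gcd of subscripts (7, 1, 11, 1) = 1, so the empirical formula equals the molecular formula.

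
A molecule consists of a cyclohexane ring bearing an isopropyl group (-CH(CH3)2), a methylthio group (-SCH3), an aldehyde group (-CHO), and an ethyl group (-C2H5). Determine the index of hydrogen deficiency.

2

Atom tally by fragment:
  cyclohexane ring core → C:6 H:12
  (− 4 ring H displaced by substituents)
  + CH(CH3)2 → C:3 H:7
  + SCH3 → C:1 H:3 S:1
  + CHO → C:1 H:1 O:1
  + C2H5 → C:2 H:5
Element totals:
  C: 13
  H: 24
  O: 1
  S: 1
Molecular formula: C13H24OS.
DoU = (2C + 2 + N − H − X) / 2 = (2·13 + 2 + 0 − 24 − 0) / 2 = 2.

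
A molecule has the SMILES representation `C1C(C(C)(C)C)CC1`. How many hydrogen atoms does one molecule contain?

Atom tally by fragment:
  cyclobutane ring core → C:4 H:8
  (− 1 ring H displaced by substituents)
  + C(CH3)3 → C:4 H:9
Element totals:
  C: 8
  H: 16

16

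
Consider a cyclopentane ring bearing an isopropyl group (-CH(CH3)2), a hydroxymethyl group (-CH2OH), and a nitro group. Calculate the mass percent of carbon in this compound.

Atom tally by fragment:
  cyclopentane ring core → C:5 H:10
  (− 3 ring H displaced by substituents)
  + CH(CH3)2 → C:3 H:7
  + CH2OH → C:1 H:3 O:1
  + NO2 → N:1 O:2
Element totals:
  C: 9
  H: 17
  N: 1
  O: 3
Molecular formula: C9H17NO3.
Molar mass = 187.239 g/mol.
Mass from C: 9 × 12.011 = 108.099 g/mol.
%C = 108.099 / 187.239 × 100 = 57.73%.

57.73%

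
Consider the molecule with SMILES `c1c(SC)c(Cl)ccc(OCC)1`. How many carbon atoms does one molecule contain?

Atom tally by fragment:
  benzene ring core → C:6 H:6
  (− 3 ring H displaced by substituents)
  + SCH3 → C:1 H:3 S:1
  + Cl → Cl:1
  + OC2H5 → C:2 H:5 O:1
Element totals:
  C: 9
  H: 11
  Cl: 1
  O: 1
  S: 1

9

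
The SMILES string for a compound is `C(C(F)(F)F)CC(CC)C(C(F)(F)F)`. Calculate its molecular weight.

Atom tally by fragment:
  F3CCH2 → C:2 H:2 F:3
  CH2 → C:1 H:2
  CH(C2H5) → C:3 H:6
  CH2CF3 → C:2 H:2 F:3
Element totals:
  C: 8
  H: 12
  F: 6
Molecular formula: C8H12F6.
  M = 8(12.011) + 12(1.008) + 6(18.998)
    = 96.088 + 12.096 + 113.988 = 222.172

222.17 g/mol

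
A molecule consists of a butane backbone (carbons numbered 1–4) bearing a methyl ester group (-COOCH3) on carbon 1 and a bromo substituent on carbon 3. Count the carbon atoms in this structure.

6

Atom tally by fragment:
  CH3OOCCH2 → C:3 H:5 O:2
  CH2 → C:1 H:2
  CH(Br) → C:1 H:1 Br:1
  CH3 → C:1 H:3
Element totals:
  C: 6
  H: 11
  Br: 1
  O: 2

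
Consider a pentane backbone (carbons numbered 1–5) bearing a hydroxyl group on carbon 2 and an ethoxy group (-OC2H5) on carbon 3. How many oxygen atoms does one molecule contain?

2

Atom tally by fragment:
  CH3 → C:1 H:3
  CH(OH) → C:1 H:2 O:1
  CH(OC2H5) → C:3 H:6 O:1
  CH2 → C:1 H:2
  CH3 → C:1 H:3
Element totals:
  C: 7
  H: 16
  O: 2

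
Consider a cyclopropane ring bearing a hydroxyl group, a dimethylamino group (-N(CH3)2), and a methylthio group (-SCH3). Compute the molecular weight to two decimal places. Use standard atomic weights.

147.24 g/mol

Atom tally by fragment:
  cyclopropane ring core → C:3 H:6
  (− 3 ring H displaced by substituents)
  + OH → O:1 H:1
  + N(CH3)2 → N:1 C:2 H:6
  + SCH3 → C:1 H:3 S:1
Element totals:
  C: 6
  H: 13
  N: 1
  O: 1
  S: 1
Molecular formula: C6H13NOS.
  M = 6(12.011) + 13(1.008) + 14.007 + 15.999 + 32.06
    = 72.066 + 13.104 + 14.007 + 15.999 + 32.060 = 147.236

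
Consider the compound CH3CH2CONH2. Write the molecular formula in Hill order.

C3H7NO

Atom tally by fragment:
  CH3 → C:1 H:3
  CH2CONH2 → C:2 H:4 O:1 N:1
Element totals:
  C: 3
  H: 7
  N: 1
  O: 1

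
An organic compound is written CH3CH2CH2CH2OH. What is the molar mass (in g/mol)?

74.12 g/mol

Element totals:
  C: 4
  H: 10
  O: 1
Molecular formula: C4H10O.
  M = 4(12.011) + 10(1.008) + 15.999
    = 48.044 + 10.080 + 15.999 = 74.123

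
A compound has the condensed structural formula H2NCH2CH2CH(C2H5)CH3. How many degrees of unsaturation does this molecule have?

Element totals:
  C: 6
  H: 15
  N: 1
Molecular formula: C6H15N.
DoU = (2C + 2 + N − H − X) / 2 = (2·6 + 2 + 1 − 15 − 0) / 2 = 0.

0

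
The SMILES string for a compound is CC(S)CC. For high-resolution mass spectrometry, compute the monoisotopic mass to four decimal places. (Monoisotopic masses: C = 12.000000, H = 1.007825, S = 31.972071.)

Atom tally by fragment:
  CH3 → C:1 H:3
  CH(SH) → C:1 H:2 S:1
  CH2 → C:1 H:2
  CH3 → C:1 H:3
Element totals:
  C: 4
  H: 10
  S: 1
Molecular formula: C4H10S.
  M = 4(12.0) + 10(1.007825) + 31.972071
    = 48.000000 + 10.078250 + 31.972071 = 90.050321

90.0503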